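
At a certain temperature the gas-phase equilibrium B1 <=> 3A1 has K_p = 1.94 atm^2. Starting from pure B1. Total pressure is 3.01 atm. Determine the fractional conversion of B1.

X = 0.236

Let X = conversion of B1 (basis 1 mol B1); extent of reaction ξ = X.
Mole table: n_B1 = 1 − X; n_A1 = 3X.
Summing: n_T = 1 + 2X.
Mole fractions y_i = n_i/n_T; K_p = p_A1^3 / (p_B1) with p_i = y_i·P.
This yields a degree-3 equation in X; solving on (0,1), X = 0.236.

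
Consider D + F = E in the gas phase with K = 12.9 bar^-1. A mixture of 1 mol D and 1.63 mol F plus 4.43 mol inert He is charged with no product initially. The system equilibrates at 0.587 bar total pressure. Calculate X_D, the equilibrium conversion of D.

X = 0.556

Let X = conversion of D (basis 1 mol D); extent of reaction ξ = X.
Mole table: n_D = 1 − X; n_F = 1.63 − X; n_E = X; n_I = 4.43 (inert).
Summing: n_T = 7.06 − X.
Mole fractions y_i = n_i/n_T; K = p_E / (p_D p_F) with p_i = y_i·P.
Setting this equal to 12.9 bar^-1 and taking the physical root (0 < X < 1) gives X = 0.556.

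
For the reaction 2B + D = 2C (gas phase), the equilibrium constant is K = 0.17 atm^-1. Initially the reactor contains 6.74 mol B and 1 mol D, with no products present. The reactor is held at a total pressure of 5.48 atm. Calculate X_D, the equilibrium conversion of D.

Basis: 1 mol D initially; let X = conversion of D. Extent ξ = X.
Moles: n_B = 6.74 − 2X; n_D = 1 − X; n_C = 2X.
n_T = Σnᵢ = 7.74 − X.
With p_i = (n_i/n_T)P, K = p_C^2 / (p_B^2 p_D).
Setting this equal to 0.17 atm^-1 and taking the physical root (0 < X < 1) gives X = 0.617.

X = 0.617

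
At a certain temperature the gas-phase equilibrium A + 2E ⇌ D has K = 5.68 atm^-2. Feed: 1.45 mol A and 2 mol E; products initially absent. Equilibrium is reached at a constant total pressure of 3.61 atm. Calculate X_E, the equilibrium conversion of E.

X = 0.878

Basis: 2 mol E initially; let X = conversion of E. Extent ξ = X.
At extent ξ: n_A = 1.45 − X; n_E = 2 − 2X; n_D = X.
Summing: n_T = 3.45 − 2X.
y_i = n_i/n_T, p_i = y_i·P. K = p_D / (p_A p_E^2).
Substituting and setting equal to 5.68 atm^-2 gives a polynomial in X; the root in (0,1) is X = 0.878.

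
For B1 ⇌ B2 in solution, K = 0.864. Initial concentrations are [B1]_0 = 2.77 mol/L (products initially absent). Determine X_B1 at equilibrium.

Let X = conversion of B1; extent ξ = 2.77·X mol/L.
Concentrations: [B1] = 2.77 − 2.77X; [B2] = 2.77X.
K = [B2] / ([B1]).
This equals 0.864 at X = 0.464 (the root in 0 < X < 1).

X = 0.464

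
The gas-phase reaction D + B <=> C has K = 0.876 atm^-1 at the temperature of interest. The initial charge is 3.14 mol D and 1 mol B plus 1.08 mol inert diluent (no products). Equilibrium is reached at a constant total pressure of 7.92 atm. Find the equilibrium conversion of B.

X = 0.786

Basis: 1 mol B initially; let X = conversion of B. Extent ξ = X.
Mole table: n_D = 3.14 − X; n_B = 1 − X; n_C = X; n_I = 1.08 (inert).
n_T = Σnᵢ = 5.22 − X.
y_i = n_i/n_T, p_i = y_i·P. K = p_C / (p_D p_B).
Equating to 0.876 atm^-1 and solving on 0 < X < 1: X = 0.786.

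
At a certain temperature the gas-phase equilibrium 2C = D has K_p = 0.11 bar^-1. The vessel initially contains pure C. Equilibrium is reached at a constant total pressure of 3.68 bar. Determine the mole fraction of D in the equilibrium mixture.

Let X = conversion of C (basis 1 mol C); extent of reaction ξ = 0.5X.
Moles: n_C = 1 − X; n_D = 0.5X.
n_T = Σnᵢ = 1 − 0.5X.
y_i = n_i/n_T, p_i = y_i·P. K_p = p_D / (p_C^2).
Substituting and setting equal to 0.11 bar^-1 gives a polynomial in X; the root in (0,1) is X = 0.382.
Then n_D = 0.191, n_T = 0.809, so y_D = 0.236.

y_D = 0.236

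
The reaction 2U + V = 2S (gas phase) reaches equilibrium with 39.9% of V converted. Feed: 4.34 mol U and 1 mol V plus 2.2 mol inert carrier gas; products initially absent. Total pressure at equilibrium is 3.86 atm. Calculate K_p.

K_p = 0.156 atm^-1

Let X = conversion of V (basis 1 mol V); extent of reaction ξ = X.
Moles: n_U = 4.34 − 2X; n_V = 1 − X; n_S = 2X; n_I = 2.2 (inert).
Summing: n_T = 7.54 − X.
At X = 0.399: n_U = 3.54, n_V = 0.601, n_S = 0.798, n_T = 7.14.
p_i = (n_i/n_T)·P. K_p = p_S^2 / (p_U^2 p_V) = 0.156 atm^-1.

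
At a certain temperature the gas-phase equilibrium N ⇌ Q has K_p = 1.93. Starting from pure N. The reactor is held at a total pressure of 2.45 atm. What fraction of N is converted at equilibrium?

Basis: 1 mol N initially; let X = conversion of N. Extent ξ = X.
Mole table: n_N = 1 − X; n_Q = X.
n_T stays at 1 (no change in mole number).
With p_i = (n_i/n_T)P, K_p = p_Q / (p_N).
This yields a degree-1 equation in X; solving on (0,1), X = 0.659.

X = 0.659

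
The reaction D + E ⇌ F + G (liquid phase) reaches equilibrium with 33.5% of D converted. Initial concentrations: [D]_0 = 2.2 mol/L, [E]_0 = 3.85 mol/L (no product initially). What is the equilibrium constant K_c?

Let X = conversion of D.
Concentrations: [D] = 2.2 − 2.2X; [E] = 3.85 − 2.2X; [F] = 2.2X; [G] = 2.2X.
At X = 0.335: [D] = 1.46, [E] = 3.11, [F] = 0.737, [G] = 0.737.
K_c = [F] [G] / ([D] [E]) = 0.119.

K_c = 0.119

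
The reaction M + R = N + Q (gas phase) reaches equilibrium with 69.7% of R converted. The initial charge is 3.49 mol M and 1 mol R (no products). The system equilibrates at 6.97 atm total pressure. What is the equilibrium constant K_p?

K_p = 0.574

Basis: 1 mol R initially; let X = conversion of R. Extent ξ = X.
Moles: n_M = 3.49 − X; n_R = 1 − X; n_N = X; n_Q = X.
n_T stays at 4.49 (no change in mole number).
At X = 0.697: n_M = 2.79, n_R = 0.303, n_N = 0.697, n_Q = 0.697, n_T = 4.49.
p_i = (n_i/n_T)·P. K_p = p_N p_Q / (p_M p_R) = 0.574.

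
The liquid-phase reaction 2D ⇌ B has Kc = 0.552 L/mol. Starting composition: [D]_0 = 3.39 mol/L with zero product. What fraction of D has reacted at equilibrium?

Let X = conversion of D; extent ξ = 3.39X/2 mol/L.
Concentrations: [D] = 3.39 − 3.39X; [B] = 1.7X.
Kc = [B] / ([D]^2).
This equals 0.552 at X = 0.600 (the root in 0 < X < 1).

X = 0.600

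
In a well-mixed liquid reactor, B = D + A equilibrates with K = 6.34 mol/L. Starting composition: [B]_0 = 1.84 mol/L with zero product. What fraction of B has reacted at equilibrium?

X = 0.810

Let X = conversion of B; extent ξ = 1.84·X mol/L.
Concentrations: [B] = 1.84 − 1.84X; [D] = 1.84X; [A] = 1.84X.
K = [D] [A] / ([B]).
Solving K = 6.34 for X ∈ (0,1): X = 0.810.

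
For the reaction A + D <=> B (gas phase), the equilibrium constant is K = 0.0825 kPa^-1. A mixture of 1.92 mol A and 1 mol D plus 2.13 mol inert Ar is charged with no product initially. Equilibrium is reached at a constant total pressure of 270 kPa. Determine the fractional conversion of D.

Take 1 mol D as basis and let X be its fractional conversion, so ξ = X.
Moles: n_A = 1.92 − X; n_D = 1 − X; n_B = X; n_I = 2.13 (inert).
Total moles n_T = 5.05 − X.
y_i = n_i/n_T, p_i = y_i·P. K = p_B / (p_A p_D).
Equating to 0.0825 kPa^-1 and solving on 0 < X < 1: X = 0.850.

X = 0.850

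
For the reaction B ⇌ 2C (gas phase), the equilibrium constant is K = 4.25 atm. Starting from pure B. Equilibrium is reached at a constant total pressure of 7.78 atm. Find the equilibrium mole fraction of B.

y_B = 0.485

Let X = conversion of B (basis 1 mol B); extent of reaction ξ = X.
Moles: n_B = 1 − X; n_C = 2X.
Summing: n_T = 1 + X.
y_i = n_i/n_T, p_i = y_i·P. K = p_C^2 / (p_B).
Substituting and setting equal to 4.25 atm gives a polynomial in X; the root in (0,1) is X = 0.347.
Then n_B = 0.653, n_T = 1.35, so y_B = 0.485.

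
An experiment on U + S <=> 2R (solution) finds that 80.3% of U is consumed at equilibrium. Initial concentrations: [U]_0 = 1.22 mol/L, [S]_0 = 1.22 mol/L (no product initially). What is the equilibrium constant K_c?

K_c = 66.5

Let X = conversion of U.
Concentrations: [U] = 1.22 − 1.22X; [S] = 1.22 − 1.22X; [R] = 2.44X.
At X = 0.803: [U] = 0.24, [S] = 0.24, [R] = 1.96.
K_c = [R]^2 / ([U] [S]) = 66.5.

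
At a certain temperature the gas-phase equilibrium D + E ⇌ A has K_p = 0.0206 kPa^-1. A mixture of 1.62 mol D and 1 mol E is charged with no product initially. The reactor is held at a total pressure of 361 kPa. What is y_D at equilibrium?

Let X = conversion of E (basis 1 mol E); extent of reaction ξ = X.
Mole table: n_D = 1.62 − X; n_E = 1 − X; n_A = X.
Total moles n_T = 2.62 − X.
y_i = n_i/n_T, p_i = y_i·P. K_p = p_A / (p_D p_E).
Equating to 0.0206 kPa^-1 and solving on 0 < X < 1: X = 0.773.
Then n_D = 0.847, n_T = 1.85, so y_D = 0.459.

y_D = 0.459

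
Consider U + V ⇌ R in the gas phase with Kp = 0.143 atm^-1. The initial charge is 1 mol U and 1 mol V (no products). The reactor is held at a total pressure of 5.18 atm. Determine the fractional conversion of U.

Basis: 1 mol U initially; let X = conversion of U. Extent ξ = X.
Moles: n_U = 1 − X; n_V = 1 − X; n_R = X.
Summing: n_T = 2 − X.
Mole fractions y_i = n_i/n_T; Kp = p_R / (p_U p_V) with p_i = y_i·P.
Substituting and setting equal to 0.143 atm^-1 gives a polynomial in X; the root in (0,1) is X = 0.242.

X = 0.242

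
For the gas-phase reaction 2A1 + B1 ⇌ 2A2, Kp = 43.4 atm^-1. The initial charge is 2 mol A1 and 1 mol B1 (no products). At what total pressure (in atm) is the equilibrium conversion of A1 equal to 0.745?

P = 1.74 atm

Let X = conversion of A1 (basis 2 mol A1); extent of reaction ξ = X.
Species balance: n_A1 = 2 − 2X; n_B1 = 1 − X; n_A2 = 2X.
Total moles n_T = 3 − X.
Kp = p_A2^2 / (p_A1^2 p_B1) with p_i = (n_i/n_T)·P.
At X = 0.745: the mole-fraction product g(X) = Π y_i^ν_i = 75.48. Since Kp = g(X)·P^{-1}, P = (g/Kp)^(1/1) = (75.48/43.4)^(1/1) = 1.74 atm.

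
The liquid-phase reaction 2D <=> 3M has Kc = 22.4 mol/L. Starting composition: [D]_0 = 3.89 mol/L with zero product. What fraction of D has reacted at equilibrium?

X = 0.623

Let X = conversion of D; extent ξ = 3.89X/2 mol/L.
Concentrations: [D] = 3.89 − 3.89X; [M] = 5.83X.
Kc = [M]^3 / ([D]^2).
Solving Kc = 22.4 for X ∈ (0,1): X = 0.623.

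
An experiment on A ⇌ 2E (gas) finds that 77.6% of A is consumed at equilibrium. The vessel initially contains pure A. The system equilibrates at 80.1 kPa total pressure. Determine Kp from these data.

Kp = 485 kPa

Let X = conversion of A (basis 1 mol A); extent of reaction ξ = X.
Moles: n_A = 1 − X; n_E = 2X.
Total moles n_T = 1 + X.
At X = 0.776: n_A = 0.224, n_E = 1.55, n_T = 1.78.
p_i = (n_i/n_T)·P. Kp = p_E^2 / (p_A) = 485 kPa.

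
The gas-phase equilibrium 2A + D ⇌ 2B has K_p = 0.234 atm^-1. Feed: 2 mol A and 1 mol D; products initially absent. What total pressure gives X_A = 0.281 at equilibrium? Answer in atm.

P = 2.47 atm

Take 2 mol A as basis and let X be its fractional conversion, so ξ = X.
At extent ξ: n_A = 2 − 2X; n_D = 1 − X; n_B = 2X.
n_T = Σnᵢ = 3 − X.
K_p = p_B^2 / (p_A^2 p_D) with p_i = (n_i/n_T)·P.
At X = 0.281: the mole-fraction product g(X) = Π y_i^ν_i = 0.5776. Since K_p = g(X)·P^{-1}, P = (g/K_p)^(1/1) = (0.5776/0.234)^(1/1) = 2.47 atm.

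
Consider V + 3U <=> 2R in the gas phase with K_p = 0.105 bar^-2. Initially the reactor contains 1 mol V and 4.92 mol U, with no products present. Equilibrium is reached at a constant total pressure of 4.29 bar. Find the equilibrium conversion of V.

Basis: 1 mol V initially; let X = conversion of V. Extent ξ = X.
Mole table: n_V = 1 − X; n_U = 4.92 − 3X; n_R = 2X.
Summing: n_T = 5.92 − 2X.
With p_i = (n_i/n_T)P, K_p = p_R^2 / (p_V p_U^3).
This yields a degree-4 equation in X; solving on (0,1), X = 0.560.

X = 0.560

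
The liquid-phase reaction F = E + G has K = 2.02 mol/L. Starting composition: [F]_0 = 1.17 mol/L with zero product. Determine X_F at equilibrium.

X = 0.709

Let X = conversion of F; extent ξ = 1.17·X mol/L.
Concentrations: [F] = 1.17 − 1.17X; [E] = 1.17X; [G] = 1.17X.
K = [E] [G] / ([F]).
Solving K = 2.02 for X ∈ (0,1): X = 0.709.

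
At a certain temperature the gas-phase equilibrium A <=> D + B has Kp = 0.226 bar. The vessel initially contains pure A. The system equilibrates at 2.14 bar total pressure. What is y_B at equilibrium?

y_B = 0.236

Take 1 mol A as basis and let X be its fractional conversion, so ξ = X.
Species balance: n_A = 1 − X; n_D = X; n_B = X.
Total moles n_T = 1 + X.
Mole fractions y_i = n_i/n_T; Kp = p_D p_B / (p_A) with p_i = y_i·P.
Equating to 0.226 bar and solving on 0 < X < 1: X = 0.309.
Then n_B = 0.309, n_T = 1.31, so y_B = 0.236.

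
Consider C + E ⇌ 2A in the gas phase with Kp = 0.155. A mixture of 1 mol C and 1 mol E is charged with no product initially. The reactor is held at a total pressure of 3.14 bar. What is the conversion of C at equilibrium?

Let X = conversion of C (basis 1 mol C); extent of reaction ξ = X.
Species balance: n_C = 1 − X; n_E = 1 − X; n_A = 2X.
Total moles n_T = 2 (Δν = 0, constant).
Mole fractions y_i = n_i/n_T; Kp = p_A^2 / (p_C p_E) with p_i = y_i·P.
Setting this equal to 0.155 and taking the physical root (0 < X < 1) gives X = 0.164.

X = 0.164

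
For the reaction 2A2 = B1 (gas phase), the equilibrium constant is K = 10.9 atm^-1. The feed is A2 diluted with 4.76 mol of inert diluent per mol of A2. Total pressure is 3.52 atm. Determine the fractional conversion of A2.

Let X = conversion of A2 (basis 1 mol A2); extent of reaction ξ = 0.5X.
Mole table: n_A2 = 1 − X; n_B1 = 0.5X; n_I = 4.76 (inert).
Summing: n_T = 5.76 − 0.5X.
With p_i = (n_i/n_T)P, K = p_B1 / (p_A2^2).
This yields a degree-2 equation in X; solving on (0,1), X = 0.768.

X = 0.768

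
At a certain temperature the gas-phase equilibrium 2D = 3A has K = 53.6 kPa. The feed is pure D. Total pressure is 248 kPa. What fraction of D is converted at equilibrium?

X = 0.324

Let X = conversion of D (basis 1 mol D); extent of reaction ξ = 0.5X.
Moles: n_D = 1 − X; n_A = 1.5X.
Summing: n_T = 1 + 0.5X.
y_i = n_i/n_T, p_i = y_i·P. K = p_A^3 / (p_D^2).
Setting this equal to 53.6 kPa and taking the physical root (0 < X < 1) gives X = 0.324.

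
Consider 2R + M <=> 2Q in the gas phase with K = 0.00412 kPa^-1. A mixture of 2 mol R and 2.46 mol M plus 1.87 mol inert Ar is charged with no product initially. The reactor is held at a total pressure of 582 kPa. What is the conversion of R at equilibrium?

Basis: 2 mol R initially; let X = conversion of R. Extent ξ = X.
Mole table: n_R = 2 − 2X; n_M = 2.46 − X; n_Q = 2X; n_I = 1.87 (inert).
n_T = Σnᵢ = 6.33 − X.
y_i = n_i/n_T, p_i = y_i·P. K = p_Q^2 / (p_R^2 p_M).
Equating to 0.00412 kPa^-1 and solving on 0 < X < 1: X = 0.474.

X = 0.474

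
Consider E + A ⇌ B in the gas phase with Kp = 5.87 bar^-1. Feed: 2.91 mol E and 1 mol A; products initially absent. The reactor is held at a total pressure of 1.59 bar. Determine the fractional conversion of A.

X = 0.862

Let X = conversion of A (basis 1 mol A); extent of reaction ξ = X.
Species balance: n_E = 2.91 − X; n_A = 1 − X; n_B = X.
Total moles n_T = 3.91 − X.
With p_i = (n_i/n_T)P, Kp = p_B / (p_E p_A).
Substituting and setting equal to 5.87 bar^-1 gives a polynomial in X; the root in (0,1) is X = 0.862.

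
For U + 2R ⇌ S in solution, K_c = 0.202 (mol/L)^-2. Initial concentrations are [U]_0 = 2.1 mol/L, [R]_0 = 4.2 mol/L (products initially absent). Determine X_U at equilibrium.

X = 0.485

Let X = conversion of U; extent ξ = 2.1·X mol/L.
Concentrations: [U] = 2.1 − 2.1X; [R] = 4.2 − 4.2X; [S] = 2.1X.
K_c = [S] / ([U] [R]^2).
Equating to 0.202 (mol/L)^-2: the physical root is X = 0.485.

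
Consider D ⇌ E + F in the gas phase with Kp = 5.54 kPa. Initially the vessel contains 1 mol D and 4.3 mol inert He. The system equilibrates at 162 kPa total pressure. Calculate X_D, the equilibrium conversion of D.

X = 0.354

Basis: 1 mol D initially; let X = conversion of D. Extent ξ = X.
At extent ξ: n_D = 1 − X; n_E = X; n_F = X; n_I = 4.3 (inert).
Summing: n_T = 5.3 + X.
With p_i = (n_i/n_T)P, Kp = p_E p_F / (p_D).
This yields a degree-2 equation in X; solving on (0,1), X = 0.354.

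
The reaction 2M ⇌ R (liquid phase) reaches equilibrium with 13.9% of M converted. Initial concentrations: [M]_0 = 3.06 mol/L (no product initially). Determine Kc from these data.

Let X = conversion of M.
Concentrations: [M] = 3.06 − 3.06X; [R] = 1.53X.
At X = 0.139: [M] = 2.63, [R] = 0.213.
Kc = [R] / ([M]^2) = 0.0306 L/mol.

Kc = 0.0306 L/mol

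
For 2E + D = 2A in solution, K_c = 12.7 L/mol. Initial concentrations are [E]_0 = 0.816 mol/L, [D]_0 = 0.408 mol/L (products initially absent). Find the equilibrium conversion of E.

Let X = conversion of E; extent ξ = 0.816X/2 mol/L.
Concentrations: [E] = 0.816 − 0.816X; [D] = 0.408 − 0.408X; [A] = 0.816X.
K_c = [A]^2 / ([E]^2 [D]).
Equating to 12.7 L/mol: the physical root is X = 0.592.

X = 0.592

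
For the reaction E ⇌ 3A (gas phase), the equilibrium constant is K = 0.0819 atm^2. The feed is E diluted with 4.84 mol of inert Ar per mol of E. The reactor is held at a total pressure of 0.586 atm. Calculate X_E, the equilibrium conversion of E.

Take 1 mol E as basis and let X be its fractional conversion, so ξ = X.
Moles: n_E = 1 − X; n_A = 3X; n_I = 4.84 (inert).
Summing: n_T = 5.84 + 2X.
y_i = n_i/n_T, p_i = y_i·P. K = p_A^3 / (p_E).
Equating to 0.0819 atm^2 and solving on 0 < X < 1: X = 0.570.

X = 0.570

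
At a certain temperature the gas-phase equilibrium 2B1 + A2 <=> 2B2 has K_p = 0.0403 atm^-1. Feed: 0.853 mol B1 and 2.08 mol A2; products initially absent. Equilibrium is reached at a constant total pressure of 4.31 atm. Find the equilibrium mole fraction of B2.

Let X = conversion of B1 (basis 0.853 mol B1); extent of reaction ξ = 0.426X.
Mole table: n_B1 = 0.853 − 0.853X; n_A2 = 2.08 − 0.426X; n_B2 = 0.853X.
Summing: n_T = 2.93 − 0.426X.
Mole fractions y_i = n_i/n_T; K_p = p_B2^2 / (p_B1^2 p_A2) with p_i = y_i·P.
Setting this equal to 0.0403 atm^-1 and taking the physical root (0 < X < 1) gives X = 0.258.
Then n_B2 = 0.22, n_T = 2.82, so y_B2 = 0.078.

y_B2 = 0.078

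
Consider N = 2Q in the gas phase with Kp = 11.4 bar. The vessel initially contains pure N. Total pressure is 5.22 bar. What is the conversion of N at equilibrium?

X = 0.594

Take 1 mol N as basis and let X be its fractional conversion, so ξ = X.
Species balance: n_N = 1 − X; n_Q = 2X.
n_T = Σnᵢ = 1 + X.
With p_i = (n_i/n_T)P, Kp = p_Q^2 / (p_N).
Setting this equal to 11.4 bar and taking the physical root (0 < X < 1) gives X = 0.594.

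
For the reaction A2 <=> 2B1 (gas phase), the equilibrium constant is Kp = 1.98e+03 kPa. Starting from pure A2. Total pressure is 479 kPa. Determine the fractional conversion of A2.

X = 0.713

Basis: 1 mol A2 initially; let X = conversion of A2. Extent ξ = X.
Moles: n_A2 = 1 − X; n_B1 = 2X.
Summing: n_T = 1 + X.
y_i = n_i/n_T, p_i = y_i·P. Kp = p_B1^2 / (p_A2).
Substituting and setting equal to 1.98e+03 kPa gives a polynomial in X; the root in (0,1) is X = 0.713.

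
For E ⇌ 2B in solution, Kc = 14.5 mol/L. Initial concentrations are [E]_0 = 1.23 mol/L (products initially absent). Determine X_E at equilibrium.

Let X = conversion of E; extent ξ = 1.23·X mol/L.
Concentrations: [E] = 1.23 − 1.23X; [B] = 2.46X.
Kc = [B]^2 / ([E]).
This equals 14.5 at X = 0.789 (the root in 0 < X < 1).

X = 0.789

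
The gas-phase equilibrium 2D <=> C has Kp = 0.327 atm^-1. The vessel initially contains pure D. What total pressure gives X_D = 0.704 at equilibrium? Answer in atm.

Let X = conversion of D (basis 1 mol D); extent of reaction ξ = 0.5X.
Moles: n_D = 1 − X; n_C = 0.5X.
n_T = Σnᵢ = 1 − 0.5X.
Kp = p_C / (p_D^2) with p_i = (n_i/n_T)·P.
At X = 0.704: the mole-fraction product g(X) = Π y_i^ν_i = 2.603. Since Kp = g(X)·P^{-1}, P = (g/Kp)^(1/1) = (2.603/0.327)^(1/1) = 7.96 atm.

P = 7.96 atm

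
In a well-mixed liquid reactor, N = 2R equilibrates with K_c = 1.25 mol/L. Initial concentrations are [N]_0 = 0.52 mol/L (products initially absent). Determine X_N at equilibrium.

Let X = conversion of N; extent ξ = 0.52·X mol/L.
Concentrations: [N] = 0.52 − 0.52X; [R] = 1.04X.
K_c = [R]^2 / ([N]).
Solving K_c = 1.25 for X ∈ (0,1): X = 0.531.

X = 0.531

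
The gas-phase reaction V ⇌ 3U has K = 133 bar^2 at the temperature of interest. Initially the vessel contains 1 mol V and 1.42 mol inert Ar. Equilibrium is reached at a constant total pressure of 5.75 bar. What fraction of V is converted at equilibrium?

Take 1 mol V as basis and let X be its fractional conversion, so ξ = X.
Mole table: n_V = 1 − X; n_U = 3X; n_I = 1.42 (inert).
Total moles n_T = 2.42 + 2X.
y_i = n_i/n_T, p_i = y_i·P. K = p_U^3 / (p_V).
Setting this equal to 133 bar^2 and taking the physical root (0 < X < 1) gives X = 0.792.

X = 0.792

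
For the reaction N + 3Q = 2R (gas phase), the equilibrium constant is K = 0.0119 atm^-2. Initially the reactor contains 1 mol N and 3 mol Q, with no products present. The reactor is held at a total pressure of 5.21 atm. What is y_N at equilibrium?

Take 1 mol N as basis and let X be its fractional conversion, so ξ = X.
Species balance: n_N = 1 − X; n_Q = 3 − 3X; n_R = 2X.
Total moles n_T = 4 − 2X.
Mole fractions y_i = n_i/n_T; K = p_R^2 / (p_N p_Q^3) with p_i = y_i·P.
This yields a degree-4 equation in X; solving on (0,1), X = 0.242.
Then n_N = 0.758, n_T = 3.52, so y_N = 0.216.

y_N = 0.216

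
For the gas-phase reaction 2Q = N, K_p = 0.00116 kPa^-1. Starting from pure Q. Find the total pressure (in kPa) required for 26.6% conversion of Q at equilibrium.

Let X = conversion of Q (basis 1 mol Q); extent of reaction ξ = 0.5X.
Moles: n_Q = 1 − X; n_N = 0.5X.
n_T = Σnᵢ = 1 − 0.5X.
K_p = p_N / (p_Q^2) with p_i = (n_i/n_T)·P.
At X = 0.266: the mole-fraction product g(X) = Π y_i^ν_i = 0.214. Since K_p = g(X)·P^{-1}, P = (g/K_p)^(1/1) = (0.214/0.00116)^(1/1) = 185 kPa.

P = 185 kPa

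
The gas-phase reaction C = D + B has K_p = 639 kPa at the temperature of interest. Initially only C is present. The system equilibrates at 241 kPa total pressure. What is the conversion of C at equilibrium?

Let X = conversion of C (basis 1 mol C); extent of reaction ξ = X.
At extent ξ: n_C = 1 − X; n_D = X; n_B = X.
n_T = Σnᵢ = 1 + X.
Mole fractions y_i = n_i/n_T; K_p = p_D p_B / (p_C) with p_i = y_i·P.
This yields a degree-2 equation in X; solving on (0,1), X = 0.852.

X = 0.852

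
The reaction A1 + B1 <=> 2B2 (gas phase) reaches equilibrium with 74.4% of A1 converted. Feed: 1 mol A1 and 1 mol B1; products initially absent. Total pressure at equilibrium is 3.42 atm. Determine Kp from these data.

Take 1 mol A1 as basis and let X be its fractional conversion, so ξ = X.
Moles: n_A1 = 1 − X; n_B1 = 1 − X; n_B2 = 2X.
Total moles n_T = 2 (Δν = 0, constant).
At X = 0.744: n_A1 = 0.256, n_B1 = 0.256, n_B2 = 1.49, n_T = 2.
p_i = (n_i/n_T)·P. Kp = p_B2^2 / (p_A1 p_B1) = 33.8.

Kp = 33.8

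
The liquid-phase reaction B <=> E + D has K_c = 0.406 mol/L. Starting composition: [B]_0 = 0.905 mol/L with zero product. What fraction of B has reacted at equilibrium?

Let X = conversion of B; extent ξ = 0.905·X mol/L.
Concentrations: [B] = 0.905 − 0.905X; [E] = 0.905X; [D] = 0.905X.
K_c = [E] [D] / ([B]).
Setting equal to 0.406 and solving for X on (0,1) gives X = 0.482.

X = 0.482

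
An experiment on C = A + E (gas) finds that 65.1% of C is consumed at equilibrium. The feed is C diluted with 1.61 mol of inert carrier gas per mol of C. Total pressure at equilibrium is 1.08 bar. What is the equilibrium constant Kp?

Kp = 0.402 bar

Let X = conversion of C (basis 1 mol C); extent of reaction ξ = X.
At extent ξ: n_C = 1 − X; n_A = X; n_E = X; n_I = 1.61 (inert).
Total moles n_T = 2.61 + X.
At X = 0.651: n_C = 0.349, n_A = 0.651, n_E = 0.651, n_T = 3.26.
p_i = (n_i/n_T)·P. Kp = p_A p_E / (p_C) = 0.402 bar.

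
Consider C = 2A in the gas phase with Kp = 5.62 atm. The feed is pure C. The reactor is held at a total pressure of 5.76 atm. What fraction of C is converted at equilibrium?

X = 0.443

Take 1 mol C as basis and let X be its fractional conversion, so ξ = X.
At extent ξ: n_C = 1 − X; n_A = 2X.
Summing: n_T = 1 + X.
With p_i = (n_i/n_T)P, Kp = p_A^2 / (p_C).
This yields a degree-2 equation in X; solving on (0,1), X = 0.443.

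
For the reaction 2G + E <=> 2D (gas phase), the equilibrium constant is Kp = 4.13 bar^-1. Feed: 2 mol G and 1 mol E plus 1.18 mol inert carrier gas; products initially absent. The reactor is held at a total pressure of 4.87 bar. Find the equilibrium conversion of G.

X = 0.600

Basis: 2 mol G initially; let X = conversion of G. Extent ξ = X.
Mole table: n_G = 2 − 2X; n_E = 1 − X; n_D = 2X; n_I = 1.18 (inert).
n_T = Σnᵢ = 4.18 − X.
Mole fractions y_i = n_i/n_T; Kp = p_D^2 / (p_G^2 p_E) with p_i = y_i·P.
Setting this equal to 4.13 bar^-1 and taking the physical root (0 < X < 1) gives X = 0.600.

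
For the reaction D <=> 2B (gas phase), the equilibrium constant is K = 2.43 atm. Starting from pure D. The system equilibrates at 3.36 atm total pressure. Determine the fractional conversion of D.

Let X = conversion of D (basis 1 mol D); extent of reaction ξ = X.
At extent ξ: n_D = 1 − X; n_B = 2X.
n_T = Σnᵢ = 1 + X.
With p_i = (n_i/n_T)P, K = p_B^2 / (p_D).
This yields a degree-2 equation in X; solving on (0,1), X = 0.391.

X = 0.391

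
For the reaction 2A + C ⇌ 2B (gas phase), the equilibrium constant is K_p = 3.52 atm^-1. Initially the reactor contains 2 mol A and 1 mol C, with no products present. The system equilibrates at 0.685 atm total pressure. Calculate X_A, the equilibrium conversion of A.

Take 2 mol A as basis and let X be its fractional conversion, so ξ = X.
At extent ξ: n_A = 2 − 2X; n_C = 1 − X; n_B = 2X.
Summing: n_T = 3 − X.
Mole fractions y_i = n_i/n_T; K_p = p_B^2 / (p_A^2 p_C) with p_i = y_i·P.
Substituting and setting equal to 3.52 atm^-1 gives a polynomial in X; the root in (0,1) is X = 0.423.

X = 0.423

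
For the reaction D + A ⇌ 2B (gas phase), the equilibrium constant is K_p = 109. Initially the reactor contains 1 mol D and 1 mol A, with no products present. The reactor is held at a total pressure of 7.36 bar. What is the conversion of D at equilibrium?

X = 0.839

Let X = conversion of D (basis 1 mol D); extent of reaction ξ = X.
At extent ξ: n_D = 1 − X; n_A = 1 − X; n_B = 2X.
Since Δν = 0, n_T = 2 throughout.
y_i = n_i/n_T, p_i = y_i·P. K_p = p_B^2 / (p_D p_A).
Equating to 109 and solving on 0 < X < 1: X = 0.839.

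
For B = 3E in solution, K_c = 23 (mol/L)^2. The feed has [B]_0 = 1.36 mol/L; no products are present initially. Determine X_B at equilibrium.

X = 0.579

Let X = conversion of B; extent ξ = 1.36·X mol/L.
Concentrations: [B] = 1.36 − 1.36X; [E] = 4.08X.
K_c = [E]^3 / ([B]).
Solving K_c = 23 for X ∈ (0,1): X = 0.579.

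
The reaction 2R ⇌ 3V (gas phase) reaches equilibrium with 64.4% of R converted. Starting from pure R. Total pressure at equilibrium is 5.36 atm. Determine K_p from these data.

Let X = conversion of R (basis 1 mol R); extent of reaction ξ = 0.5X.
Moles: n_R = 1 − X; n_V = 1.5X.
Total moles n_T = 1 + 0.5X.
At X = 0.644: n_R = 0.356, n_V = 0.966, n_T = 1.32.
p_i = (n_i/n_T)·P. K_p = p_V^3 / (p_R^2) = 28.8 atm.

K_p = 28.8 atm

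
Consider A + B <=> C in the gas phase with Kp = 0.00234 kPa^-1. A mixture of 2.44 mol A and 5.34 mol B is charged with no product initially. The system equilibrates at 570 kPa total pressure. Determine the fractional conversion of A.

X = 0.458

Take 2.44 mol A as basis and let X be its fractional conversion, so ξ = 2.44X.
Species balance: n_A = 2.44 − 2.44X; n_B = 5.34 − 2.44X; n_C = 2.44X.
n_T = Σnᵢ = 7.78 − 2.44X.
With p_i = (n_i/n_T)P, Kp = p_C / (p_A p_B).
Equating to 0.00234 kPa^-1 and solving on 0 < X < 1: X = 0.458.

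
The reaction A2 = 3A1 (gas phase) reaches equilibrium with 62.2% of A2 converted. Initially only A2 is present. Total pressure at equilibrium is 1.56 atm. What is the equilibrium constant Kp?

Let X = conversion of A2 (basis 1 mol A2); extent of reaction ξ = X.
Moles: n_A2 = 1 − X; n_A1 = 3X.
n_T = Σnᵢ = 1 + 2X.
At X = 0.622: n_A2 = 0.378, n_A1 = 1.87, n_T = 2.24.
p_i = (n_i/n_T)·P. Kp = p_A1^3 / (p_A2) = 8.31 atm^2.

Kp = 8.31 atm^2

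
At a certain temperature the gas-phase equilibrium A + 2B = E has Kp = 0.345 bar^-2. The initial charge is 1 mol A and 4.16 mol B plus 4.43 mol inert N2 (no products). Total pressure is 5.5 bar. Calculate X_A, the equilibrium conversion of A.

X = 0.571

Basis: 1 mol A initially; let X = conversion of A. Extent ξ = X.
Species balance: n_A = 1 − X; n_B = 4.16 − 2X; n_E = X; n_I = 4.43 (inert).
Summing: n_T = 9.59 − 2X.
With p_i = (n_i/n_T)P, Kp = p_E / (p_A p_B^2).
This yields a degree-3 equation in X; solving on (0,1), X = 0.571.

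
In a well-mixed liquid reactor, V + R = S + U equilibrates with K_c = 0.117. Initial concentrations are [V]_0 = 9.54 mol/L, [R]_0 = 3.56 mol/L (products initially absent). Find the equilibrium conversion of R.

Let X = conversion of R; extent ξ = 3.56·X mol/L.
Concentrations: [V] = 9.54 − 3.56X; [R] = 3.56 − 3.56X; [S] = 3.56X; [U] = 3.56X.
K_c = [S] [U] / ([V] [R]).
Setting equal to 0.117 and solving for X on (0,1) gives X = 0.400.

X = 0.400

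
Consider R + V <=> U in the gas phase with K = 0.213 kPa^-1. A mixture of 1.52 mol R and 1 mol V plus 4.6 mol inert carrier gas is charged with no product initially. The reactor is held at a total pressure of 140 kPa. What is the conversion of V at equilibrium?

X = 0.777

Basis: 1 mol V initially; let X = conversion of V. Extent ξ = X.
Moles: n_R = 1.52 − X; n_V = 1 − X; n_U = X; n_I = 4.6 (inert).
n_T = Σnᵢ = 7.12 − X.
y_i = n_i/n_T, p_i = y_i·P. K = p_U / (p_R p_V).
Setting this equal to 0.213 kPa^-1 and taking the physical root (0 < X < 1) gives X = 0.777.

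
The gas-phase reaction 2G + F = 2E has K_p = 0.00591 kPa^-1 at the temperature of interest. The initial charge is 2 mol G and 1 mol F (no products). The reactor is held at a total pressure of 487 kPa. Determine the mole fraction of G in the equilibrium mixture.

y_G = 0.436

Let X = conversion of G (basis 2 mol G); extent of reaction ξ = X.
Moles: n_G = 2 − 2X; n_F = 1 − X; n_E = 2X.
Total moles n_T = 3 − X.
With p_i = (n_i/n_T)P, K_p = p_E^2 / (p_G^2 p_F).
Substituting and setting equal to 0.00591 kPa^-1 gives a polynomial in X; the root in (0,1) is X = 0.442.
Then n_G = 1.12, n_T = 2.56, so y_G = 0.436.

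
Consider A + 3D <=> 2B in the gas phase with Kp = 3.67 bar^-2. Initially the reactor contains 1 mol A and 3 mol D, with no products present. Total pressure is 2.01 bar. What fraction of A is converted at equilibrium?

Take 1 mol A as basis and let X be its fractional conversion, so ξ = X.
At extent ξ: n_A = 1 − X; n_D = 3 − 3X; n_B = 2X.
Total moles n_T = 4 − 2X.
Mole fractions y_i = n_i/n_T; Kp = p_B^2 / (p_A p_D^3) with p_i = y_i·P.
Setting this equal to 3.67 bar^-2 and taking the physical root (0 < X < 1) gives X = 0.592.

X = 0.592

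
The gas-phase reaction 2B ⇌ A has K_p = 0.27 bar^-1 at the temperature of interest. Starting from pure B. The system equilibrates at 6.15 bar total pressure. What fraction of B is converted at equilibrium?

X = 0.638

Let X = conversion of B (basis 1 mol B); extent of reaction ξ = 0.5X.
At extent ξ: n_B = 1 − X; n_A = 0.5X.
Summing: n_T = 1 − 0.5X.
y_i = n_i/n_T, p_i = y_i·P. K_p = p_A / (p_B^2).
This yields a degree-2 equation in X; solving on (0,1), X = 0.638.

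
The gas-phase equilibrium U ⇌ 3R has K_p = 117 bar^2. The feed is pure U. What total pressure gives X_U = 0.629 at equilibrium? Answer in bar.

P = 5.74 bar

Basis: 1 mol U initially; let X = conversion of U. Extent ξ = X.
Mole table: n_U = 1 − X; n_R = 3X.
Total moles n_T = 1 + 2X.
K_p = p_R^3 / (p_U) with p_i = (n_i/n_T)·P.
At X = 0.629: the mole-fraction product g(X) = Π y_i^ν_i = 3.552. Since K_p = g(X)·P^{2}, P = (K_p/g)^(1/2) = (117/3.552)^(1/2) = 5.74 bar.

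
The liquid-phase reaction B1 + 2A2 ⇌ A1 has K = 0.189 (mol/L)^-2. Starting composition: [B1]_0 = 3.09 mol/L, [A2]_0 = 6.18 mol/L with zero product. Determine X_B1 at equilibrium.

X = 0.571

Let X = conversion of B1; extent ξ = 3.09·X mol/L.
Concentrations: [B1] = 3.09 − 3.09X; [A2] = 6.18 − 6.18X; [A1] = 3.09X.
K = [A1] / ([B1] [A2]^2).
Setting equal to 0.189 and solving for X on (0,1) gives X = 0.571.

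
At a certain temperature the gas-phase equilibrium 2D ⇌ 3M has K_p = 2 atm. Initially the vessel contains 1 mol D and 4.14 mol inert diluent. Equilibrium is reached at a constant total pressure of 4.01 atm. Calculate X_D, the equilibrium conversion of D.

X = 0.547

Let X = conversion of D (basis 1 mol D); extent of reaction ξ = 0.5X.
Moles: n_D = 1 − X; n_M = 1.5X; n_I = 4.14 (inert).
n_T = Σnᵢ = 5.14 + 0.5X.
y_i = n_i/n_T, p_i = y_i·P. K_p = p_M^3 / (p_D^2).
Substituting and setting equal to 2 atm gives a polynomial in X; the root in (0,1) is X = 0.547.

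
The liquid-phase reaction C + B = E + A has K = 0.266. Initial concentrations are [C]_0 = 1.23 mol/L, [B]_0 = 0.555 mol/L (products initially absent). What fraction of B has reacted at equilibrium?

X = 0.486

Let X = conversion of B; extent ξ = 0.555·X mol/L.
Concentrations: [C] = 1.23 − 0.555X; [B] = 0.555 − 0.555X; [E] = 0.555X; [A] = 0.555X.
K = [E] [A] / ([C] [B]).
Equating to 0.266: the physical root is X = 0.486.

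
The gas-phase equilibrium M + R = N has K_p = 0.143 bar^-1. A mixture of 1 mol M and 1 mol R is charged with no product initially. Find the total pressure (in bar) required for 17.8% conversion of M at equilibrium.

P = 3.36 bar

Let X = conversion of M (basis 1 mol M); extent of reaction ξ = X.
Mole table: n_M = 1 − X; n_R = 1 − X; n_N = X.
Summing: n_T = 2 − X.
K_p = p_N / (p_M p_R) with p_i = (n_i/n_T)·P.
At X = 0.178: the mole-fraction product g(X) = Π y_i^ν_i = 0.48. Since K_p = g(X)·P^{-1}, P = (g/K_p)^(1/1) = (0.48/0.143)^(1/1) = 3.36 bar.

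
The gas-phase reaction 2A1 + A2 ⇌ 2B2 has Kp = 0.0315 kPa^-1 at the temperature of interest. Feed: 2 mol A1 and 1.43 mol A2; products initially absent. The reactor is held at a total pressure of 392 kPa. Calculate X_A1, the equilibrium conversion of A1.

Let X = conversion of A1 (basis 2 mol A1); extent of reaction ξ = X.
At extent ξ: n_A1 = 2 − 2X; n_A2 = 1.43 − X; n_B2 = 2X.
Summing: n_T = 3.43 − X.
y_i = n_i/n_T, p_i = y_i·P. Kp = p_B2^2 / (p_A1^2 p_A2).
Equating to 0.0315 kPa^-1 and solving on 0 < X < 1: X = 0.650.

X = 0.650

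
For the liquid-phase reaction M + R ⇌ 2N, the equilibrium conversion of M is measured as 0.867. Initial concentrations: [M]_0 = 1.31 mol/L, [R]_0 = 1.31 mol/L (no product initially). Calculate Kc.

Let X = conversion of M.
Concentrations: [M] = 1.31 − 1.31X; [R] = 1.31 − 1.31X; [N] = 2.62X.
At X = 0.867: [M] = 0.174, [R] = 0.174, [N] = 2.27.
Kc = [N]^2 / ([M] [R]) = 170.

Kc = 170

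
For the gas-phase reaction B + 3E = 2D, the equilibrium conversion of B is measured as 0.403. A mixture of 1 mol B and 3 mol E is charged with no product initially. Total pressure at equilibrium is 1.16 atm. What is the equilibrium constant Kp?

Kp = 1.44 atm^-2

Let X = conversion of B (basis 1 mol B); extent of reaction ξ = X.
Mole table: n_B = 1 − X; n_E = 3 − 3X; n_D = 2X.
Summing: n_T = 4 − 2X.
At X = 0.403: n_B = 0.597, n_E = 1.79, n_D = 0.806, n_T = 3.19.
p_i = (n_i/n_T)·P. Kp = p_D^2 / (p_B p_E^3) = 1.44 atm^-2.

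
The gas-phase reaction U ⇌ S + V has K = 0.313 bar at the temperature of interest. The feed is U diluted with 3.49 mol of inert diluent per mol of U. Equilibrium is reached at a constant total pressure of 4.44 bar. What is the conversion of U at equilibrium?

Basis: 1 mol U initially; let X = conversion of U. Extent ξ = X.
Species balance: n_U = 1 − X; n_S = X; n_V = X; n_I = 3.49 (inert).
Summing: n_T = 4.49 + X.
With p_i = (n_i/n_T)P, K = p_S p_V / (p_U).
This yields a degree-2 equation in X; solving on (0,1), X = 0.441.

X = 0.441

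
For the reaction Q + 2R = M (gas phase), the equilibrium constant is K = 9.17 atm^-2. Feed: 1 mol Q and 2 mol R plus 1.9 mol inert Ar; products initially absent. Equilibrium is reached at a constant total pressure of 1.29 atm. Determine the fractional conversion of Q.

Take 1 mol Q as basis and let X be its fractional conversion, so ξ = X.
Species balance: n_Q = 1 − X; n_R = 2 − 2X; n_M = X; n_I = 1.9 (inert).
n_T = Σnᵢ = 4.9 − 2X.
y_i = n_i/n_T, p_i = y_i·P. K = p_M / (p_Q p_R^2).
Equating to 9.17 atm^-2 and solving on 0 < X < 1: X = 0.500.

X = 0.500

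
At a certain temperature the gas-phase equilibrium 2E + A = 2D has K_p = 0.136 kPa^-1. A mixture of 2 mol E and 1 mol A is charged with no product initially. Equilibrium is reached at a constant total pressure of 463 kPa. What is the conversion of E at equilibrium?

Let X = conversion of E (basis 2 mol E); extent of reaction ξ = X.
Mole table: n_E = 2 − 2X; n_A = 1 − X; n_D = 2X.
Total moles n_T = 3 − X.
With p_i = (n_i/n_T)P, K_p = p_D^2 / (p_E^2 p_A).
This yields a degree-3 equation in X; solving on (0,1), X = 0.732.

X = 0.732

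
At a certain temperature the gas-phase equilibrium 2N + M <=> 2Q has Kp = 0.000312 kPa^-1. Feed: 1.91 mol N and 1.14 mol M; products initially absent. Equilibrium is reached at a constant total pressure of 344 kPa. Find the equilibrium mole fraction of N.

Let X = conversion of N (basis 1.91 mol N); extent of reaction ξ = 0.955X.
Mole table: n_N = 1.91 − 1.91X; n_M = 1.14 − 0.955X; n_Q = 1.91X.
Total moles n_T = 3.05 − 0.955X.
Mole fractions y_i = n_i/n_T; Kp = p_Q^2 / (p_N^2 p_M) with p_i = y_i·P.
Setting this equal to 0.000312 kPa^-1 and taking the physical root (0 < X < 1) gives X = 0.161.
Then n_N = 1.6, n_T = 2.9, so y_N = 0.554.

y_N = 0.554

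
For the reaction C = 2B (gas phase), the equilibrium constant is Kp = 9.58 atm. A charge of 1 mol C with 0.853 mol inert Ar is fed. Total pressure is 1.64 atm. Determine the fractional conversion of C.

X = 0.826

Let X = conversion of C (basis 1 mol C); extent of reaction ξ = X.
Moles: n_C = 1 − X; n_B = 2X; n_I = 0.853 (inert).
Summing: n_T = 1.85 + X.
With p_i = (n_i/n_T)P, Kp = p_B^2 / (p_C).
Setting this equal to 9.58 atm and taking the physical root (0 < X < 1) gives X = 0.826.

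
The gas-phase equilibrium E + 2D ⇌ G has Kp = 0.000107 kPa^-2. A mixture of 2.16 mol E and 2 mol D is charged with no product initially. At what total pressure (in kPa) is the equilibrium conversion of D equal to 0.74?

Basis: 2 mol D initially; let X = conversion of D. Extent ξ = X.
Mole table: n_E = 2.16 − X; n_D = 2 − 2X; n_G = X.
Total moles n_T = 4.16 − 2X.
Kp = p_G / (p_E p_D^2) with p_i = (n_i/n_T)·P.
At X = 0.74: the mole-fraction product g(X) = Π y_i^ν_i = 13.84. Since Kp = g(X)·P^{-2}, P = (g/Kp)^(1/2) = (13.84/0.000107)^(1/2) = 360 kPa.

P = 360 kPa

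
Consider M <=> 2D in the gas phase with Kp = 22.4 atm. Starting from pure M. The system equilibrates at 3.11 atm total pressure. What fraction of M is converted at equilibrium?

Let X = conversion of M (basis 1 mol M); extent of reaction ξ = X.
Mole table: n_M = 1 − X; n_D = 2X.
Summing: n_T = 1 + X.
With p_i = (n_i/n_T)P, Kp = p_D^2 / (p_M).
Substituting and setting equal to 22.4 atm gives a polynomial in X; the root in (0,1) is X = 0.802.

X = 0.802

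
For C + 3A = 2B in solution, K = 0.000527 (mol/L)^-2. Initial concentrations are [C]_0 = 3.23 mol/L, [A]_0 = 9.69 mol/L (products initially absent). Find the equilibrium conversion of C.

Let X = conversion of C; extent ξ = 3.23·X mol/L.
Concentrations: [C] = 3.23 − 3.23X; [A] = 9.69 − 9.69X; [B] = 6.46X.
K = [B]^2 / ([C] [A]^3).
Setting equal to 0.000527 and solving for X on (0,1) gives X = 0.142.

X = 0.142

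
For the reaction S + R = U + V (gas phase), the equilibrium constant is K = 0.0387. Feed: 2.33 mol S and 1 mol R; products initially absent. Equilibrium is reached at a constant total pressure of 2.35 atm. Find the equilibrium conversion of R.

Basis: 1 mol R initially; let X = conversion of R. Extent ξ = X.
Mole table: n_S = 2.33 − X; n_R = 1 − X; n_U = X; n_V = X.
Total moles n_T = 3.33 (Δν = 0, constant).
Mole fractions y_i = n_i/n_T; K = p_U p_V / (p_S p_R) with p_i = y_i·P.
Setting this equal to 0.0387 and taking the physical root (0 < X < 1) gives X = 0.246.

X = 0.246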